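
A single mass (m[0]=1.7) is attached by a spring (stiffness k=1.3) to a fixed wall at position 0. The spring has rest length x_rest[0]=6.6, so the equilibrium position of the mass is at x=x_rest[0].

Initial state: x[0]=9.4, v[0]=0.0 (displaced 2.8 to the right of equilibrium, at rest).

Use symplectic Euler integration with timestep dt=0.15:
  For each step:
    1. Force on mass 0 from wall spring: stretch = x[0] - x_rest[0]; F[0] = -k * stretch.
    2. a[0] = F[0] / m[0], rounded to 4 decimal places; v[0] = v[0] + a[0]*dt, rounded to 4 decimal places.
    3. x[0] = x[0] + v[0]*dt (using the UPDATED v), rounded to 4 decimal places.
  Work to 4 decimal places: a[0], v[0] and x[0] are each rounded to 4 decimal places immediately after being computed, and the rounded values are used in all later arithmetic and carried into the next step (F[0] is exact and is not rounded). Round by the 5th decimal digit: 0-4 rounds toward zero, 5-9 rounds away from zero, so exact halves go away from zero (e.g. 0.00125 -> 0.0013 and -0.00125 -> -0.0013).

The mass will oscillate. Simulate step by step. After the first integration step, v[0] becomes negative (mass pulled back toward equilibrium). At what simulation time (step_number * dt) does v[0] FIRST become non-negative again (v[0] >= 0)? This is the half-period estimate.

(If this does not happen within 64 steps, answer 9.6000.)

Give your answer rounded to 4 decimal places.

Step 0: x=[9.4000] v=[0.0000]
Step 1: x=[9.3518] v=[-0.3212]
Step 2: x=[9.2563] v=[-0.6368]
Step 3: x=[9.1151] v=[-0.9415]
Step 4: x=[8.9306] v=[-1.2300]
Step 5: x=[8.7060] v=[-1.4973]
Step 6: x=[8.4452] v=[-1.7389]
Step 7: x=[8.1526] v=[-1.9506]
Step 8: x=[7.8333] v=[-2.1287]
Step 9: x=[7.4928] v=[-2.2702]
Step 10: x=[7.1369] v=[-2.3726]
Step 11: x=[6.7718] v=[-2.4342]
Step 12: x=[6.4037] v=[-2.4539]
Step 13: x=[6.0390] v=[-2.4314]
Step 14: x=[5.6839] v=[-2.3671]
Step 15: x=[5.3446] v=[-2.2620]
Step 16: x=[5.0269] v=[-2.1180]
Step 17: x=[4.7363] v=[-1.9376]
Step 18: x=[4.4777] v=[-1.7238]
Step 19: x=[4.2556] v=[-1.4804]
Step 20: x=[4.0739] v=[-1.2115]
Step 21: x=[3.9356] v=[-0.9217]
Step 22: x=[3.8432] v=[-0.6161]
Step 23: x=[3.7982] v=[-0.2999]
Step 24: x=[3.8014] v=[0.0215]
First v>=0 after going negative at step 24, time=3.6000

Answer: 3.6000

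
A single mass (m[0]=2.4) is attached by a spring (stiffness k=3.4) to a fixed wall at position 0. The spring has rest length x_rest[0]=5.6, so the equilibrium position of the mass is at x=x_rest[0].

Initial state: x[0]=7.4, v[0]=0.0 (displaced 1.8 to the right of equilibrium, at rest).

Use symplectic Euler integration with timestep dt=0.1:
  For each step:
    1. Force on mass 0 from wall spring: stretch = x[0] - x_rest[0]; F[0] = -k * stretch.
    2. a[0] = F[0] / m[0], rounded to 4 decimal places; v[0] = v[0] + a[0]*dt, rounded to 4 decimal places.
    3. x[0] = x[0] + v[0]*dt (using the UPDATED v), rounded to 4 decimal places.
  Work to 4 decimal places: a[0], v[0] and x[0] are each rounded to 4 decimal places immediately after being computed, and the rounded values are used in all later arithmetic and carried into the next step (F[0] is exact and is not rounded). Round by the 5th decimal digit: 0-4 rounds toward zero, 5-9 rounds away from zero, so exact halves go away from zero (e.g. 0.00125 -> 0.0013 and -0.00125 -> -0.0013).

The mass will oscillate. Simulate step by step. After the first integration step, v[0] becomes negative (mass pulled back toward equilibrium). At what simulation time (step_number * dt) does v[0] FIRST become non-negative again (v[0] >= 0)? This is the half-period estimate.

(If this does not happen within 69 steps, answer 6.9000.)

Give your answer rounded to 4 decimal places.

Answer: 2.7000

Derivation:
Step 0: x=[7.4000] v=[0.0000]
Step 1: x=[7.3745] v=[-0.2550]
Step 2: x=[7.3239] v=[-0.5064]
Step 3: x=[7.2488] v=[-0.7506]
Step 4: x=[7.1504] v=[-0.9842]
Step 5: x=[7.0300] v=[-1.2038]
Step 6: x=[6.8894] v=[-1.4064]
Step 7: x=[6.7305] v=[-1.5891]
Step 8: x=[6.5556] v=[-1.7493]
Step 9: x=[6.3671] v=[-1.8847]
Step 10: x=[6.1678] v=[-1.9934]
Step 11: x=[5.9604] v=[-2.0738]
Step 12: x=[5.7479] v=[-2.1249]
Step 13: x=[5.5333] v=[-2.1459]
Step 14: x=[5.3197] v=[-2.1365]
Step 15: x=[5.1100] v=[-2.0968]
Step 16: x=[4.9073] v=[-2.0274]
Step 17: x=[4.7144] v=[-1.9293]
Step 18: x=[4.5340] v=[-1.8038]
Step 19: x=[4.3687] v=[-1.6528]
Step 20: x=[4.2209] v=[-1.4784]
Step 21: x=[4.0926] v=[-1.2830]
Step 22: x=[3.9857] v=[-1.0695]
Step 23: x=[3.9016] v=[-0.8408]
Step 24: x=[3.8416] v=[-0.6002]
Step 25: x=[3.8065] v=[-0.3511]
Step 26: x=[3.7968] v=[-0.0970]
Step 27: x=[3.8127] v=[0.1585]
First v>=0 after going negative at step 27, time=2.7000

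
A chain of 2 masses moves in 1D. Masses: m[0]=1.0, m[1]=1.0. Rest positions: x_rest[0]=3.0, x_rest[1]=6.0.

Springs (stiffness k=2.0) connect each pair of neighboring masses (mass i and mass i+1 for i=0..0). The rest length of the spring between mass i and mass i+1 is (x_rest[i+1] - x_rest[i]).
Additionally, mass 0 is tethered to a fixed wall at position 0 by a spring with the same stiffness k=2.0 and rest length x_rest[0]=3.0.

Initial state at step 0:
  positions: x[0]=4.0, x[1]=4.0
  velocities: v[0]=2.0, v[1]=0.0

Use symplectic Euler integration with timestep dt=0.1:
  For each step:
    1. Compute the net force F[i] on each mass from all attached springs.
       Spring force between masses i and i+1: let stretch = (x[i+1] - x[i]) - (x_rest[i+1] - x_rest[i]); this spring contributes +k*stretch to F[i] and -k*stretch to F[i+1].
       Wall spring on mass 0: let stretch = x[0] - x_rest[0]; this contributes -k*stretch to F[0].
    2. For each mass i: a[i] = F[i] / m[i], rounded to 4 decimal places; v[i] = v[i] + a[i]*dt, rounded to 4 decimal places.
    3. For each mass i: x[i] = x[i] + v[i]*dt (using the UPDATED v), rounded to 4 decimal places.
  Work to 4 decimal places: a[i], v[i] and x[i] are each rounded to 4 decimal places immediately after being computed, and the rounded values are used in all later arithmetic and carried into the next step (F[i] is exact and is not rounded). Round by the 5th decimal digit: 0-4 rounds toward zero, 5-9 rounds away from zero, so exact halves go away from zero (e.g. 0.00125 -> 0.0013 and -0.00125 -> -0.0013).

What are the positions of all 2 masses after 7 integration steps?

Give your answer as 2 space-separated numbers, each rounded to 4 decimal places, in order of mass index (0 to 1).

Answer: 3.2677 5.5516

Derivation:
Step 0: x=[4.0000 4.0000] v=[2.0000 0.0000]
Step 1: x=[4.1200 4.0600] v=[1.2000 0.6000]
Step 2: x=[4.1564 4.1812] v=[0.3640 1.2120]
Step 3: x=[4.1102 4.3619] v=[-0.4623 1.8070]
Step 4: x=[3.9868 4.5976] v=[-1.2340 2.3567]
Step 5: x=[3.7959 4.8811] v=[-1.9092 2.8345]
Step 6: x=[3.5508 5.2029] v=[-2.4513 3.2175]
Step 7: x=[3.2677 5.5516] v=[-2.8310 3.4871]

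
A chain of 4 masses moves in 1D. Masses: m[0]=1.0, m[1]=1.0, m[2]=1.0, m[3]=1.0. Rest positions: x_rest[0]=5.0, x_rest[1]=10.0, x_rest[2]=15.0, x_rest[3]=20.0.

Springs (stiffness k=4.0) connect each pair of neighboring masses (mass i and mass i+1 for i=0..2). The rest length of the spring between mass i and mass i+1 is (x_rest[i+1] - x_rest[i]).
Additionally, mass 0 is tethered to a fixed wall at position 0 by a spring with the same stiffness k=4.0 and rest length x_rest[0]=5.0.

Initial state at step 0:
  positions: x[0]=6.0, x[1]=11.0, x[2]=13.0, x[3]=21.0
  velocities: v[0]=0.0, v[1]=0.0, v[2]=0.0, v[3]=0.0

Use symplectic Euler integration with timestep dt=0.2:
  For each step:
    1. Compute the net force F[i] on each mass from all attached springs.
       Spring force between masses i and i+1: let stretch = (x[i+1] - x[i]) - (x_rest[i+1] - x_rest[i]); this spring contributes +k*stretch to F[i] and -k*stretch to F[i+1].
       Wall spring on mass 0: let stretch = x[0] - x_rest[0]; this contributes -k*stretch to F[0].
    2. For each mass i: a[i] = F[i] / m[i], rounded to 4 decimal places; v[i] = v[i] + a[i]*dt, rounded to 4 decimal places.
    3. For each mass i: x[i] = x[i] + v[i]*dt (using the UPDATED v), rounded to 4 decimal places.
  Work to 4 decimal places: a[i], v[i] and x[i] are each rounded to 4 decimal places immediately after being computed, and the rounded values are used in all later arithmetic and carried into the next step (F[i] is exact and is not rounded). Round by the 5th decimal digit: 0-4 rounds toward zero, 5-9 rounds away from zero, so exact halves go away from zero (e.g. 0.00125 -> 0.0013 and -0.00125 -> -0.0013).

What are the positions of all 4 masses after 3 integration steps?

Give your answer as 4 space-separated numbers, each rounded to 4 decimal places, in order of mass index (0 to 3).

Step 0: x=[6.0000 11.0000 13.0000 21.0000] v=[0.0000 0.0000 0.0000 0.0000]
Step 1: x=[5.8400 10.5200 13.9600 20.5200] v=[-0.8000 -2.4000 4.8000 -2.4000]
Step 2: x=[5.4944 9.8416 15.4192 19.7904] v=[-1.7280 -3.3920 7.2960 -3.6480]
Step 3: x=[4.9652 9.3601 16.6854 19.1614] v=[-2.6458 -2.4077 6.3309 -3.1450]

Answer: 4.9652 9.3601 16.6854 19.1614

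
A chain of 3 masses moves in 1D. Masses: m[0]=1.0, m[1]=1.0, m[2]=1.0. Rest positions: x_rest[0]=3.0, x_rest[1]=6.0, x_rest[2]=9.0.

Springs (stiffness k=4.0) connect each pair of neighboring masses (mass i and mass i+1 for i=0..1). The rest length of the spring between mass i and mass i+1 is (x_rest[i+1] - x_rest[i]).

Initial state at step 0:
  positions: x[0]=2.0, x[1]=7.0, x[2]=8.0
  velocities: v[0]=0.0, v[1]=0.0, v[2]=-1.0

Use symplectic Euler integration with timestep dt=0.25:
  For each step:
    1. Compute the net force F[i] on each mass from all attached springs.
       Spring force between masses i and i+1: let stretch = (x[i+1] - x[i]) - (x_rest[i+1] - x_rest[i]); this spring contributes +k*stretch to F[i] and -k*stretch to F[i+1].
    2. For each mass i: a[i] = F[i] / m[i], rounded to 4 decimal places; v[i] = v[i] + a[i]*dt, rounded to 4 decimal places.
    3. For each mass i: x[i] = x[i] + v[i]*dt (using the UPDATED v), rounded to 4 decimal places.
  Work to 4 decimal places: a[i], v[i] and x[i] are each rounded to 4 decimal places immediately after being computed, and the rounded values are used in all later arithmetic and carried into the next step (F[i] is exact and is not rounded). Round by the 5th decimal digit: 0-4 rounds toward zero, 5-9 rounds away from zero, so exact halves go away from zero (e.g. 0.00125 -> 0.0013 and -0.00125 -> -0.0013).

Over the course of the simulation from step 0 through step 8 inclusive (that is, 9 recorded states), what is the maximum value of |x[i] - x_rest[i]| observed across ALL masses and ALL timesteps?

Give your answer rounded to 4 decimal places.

Step 0: x=[2.0000 7.0000 8.0000] v=[0.0000 0.0000 -1.0000]
Step 1: x=[2.5000 6.0000 8.2500] v=[2.0000 -4.0000 1.0000]
Step 2: x=[3.1250 4.6875 8.6875] v=[2.5000 -5.2500 1.7500]
Step 3: x=[3.3906 3.9844 8.8750] v=[1.0625 -2.8125 0.7500]
Step 4: x=[3.0547 4.3555 8.5899] v=[-1.3437 1.4843 -1.1406]
Step 5: x=[2.2940 5.4600 7.9962] v=[-3.0429 4.4179 -2.3750]
Step 6: x=[1.5748 6.4070 7.5184] v=[-2.8769 3.7881 -1.9112]
Step 7: x=[1.3136 6.4238 7.5128] v=[-1.0447 0.0673 -0.0226]
Step 8: x=[1.5800 5.4353 7.9849] v=[1.0655 -3.9539 1.8884]
Max displacement = 2.0156

Answer: 2.0156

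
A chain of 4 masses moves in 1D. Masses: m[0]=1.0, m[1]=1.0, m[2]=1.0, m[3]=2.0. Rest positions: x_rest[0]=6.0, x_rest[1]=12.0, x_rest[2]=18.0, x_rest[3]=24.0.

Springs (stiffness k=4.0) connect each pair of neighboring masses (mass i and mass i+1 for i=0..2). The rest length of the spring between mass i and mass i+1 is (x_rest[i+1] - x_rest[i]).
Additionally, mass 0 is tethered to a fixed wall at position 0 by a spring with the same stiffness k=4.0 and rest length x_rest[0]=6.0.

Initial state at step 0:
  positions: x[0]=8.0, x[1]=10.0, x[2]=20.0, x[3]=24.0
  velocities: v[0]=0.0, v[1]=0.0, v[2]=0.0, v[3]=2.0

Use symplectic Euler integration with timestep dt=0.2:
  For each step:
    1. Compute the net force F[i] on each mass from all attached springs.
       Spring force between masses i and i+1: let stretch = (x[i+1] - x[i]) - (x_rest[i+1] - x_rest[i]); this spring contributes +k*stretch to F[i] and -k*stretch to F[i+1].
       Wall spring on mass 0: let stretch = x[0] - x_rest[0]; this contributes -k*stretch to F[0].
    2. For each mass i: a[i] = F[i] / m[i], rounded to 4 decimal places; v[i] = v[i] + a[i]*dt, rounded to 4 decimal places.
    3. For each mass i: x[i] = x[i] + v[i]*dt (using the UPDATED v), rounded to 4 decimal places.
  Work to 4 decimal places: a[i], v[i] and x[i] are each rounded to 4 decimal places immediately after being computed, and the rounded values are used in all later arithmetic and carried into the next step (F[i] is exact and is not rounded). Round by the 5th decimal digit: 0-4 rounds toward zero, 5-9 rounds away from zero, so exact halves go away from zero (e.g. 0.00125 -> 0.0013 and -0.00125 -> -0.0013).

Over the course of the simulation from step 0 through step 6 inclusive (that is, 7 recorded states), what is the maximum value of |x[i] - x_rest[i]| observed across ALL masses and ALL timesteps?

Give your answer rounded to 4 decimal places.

Step 0: x=[8.0000 10.0000 20.0000 24.0000] v=[0.0000 0.0000 0.0000 2.0000]
Step 1: x=[7.0400 11.2800 19.0400 24.5600] v=[-4.8000 6.4000 -4.8000 2.8000]
Step 2: x=[5.6320 13.1232 17.7216 25.1584] v=[-7.0400 9.2160 -6.5920 2.9920]
Step 3: x=[4.5215 14.5036 16.8573 25.6419] v=[-5.5526 6.9018 -4.3213 2.4173]
Step 4: x=[4.2847 14.6634 17.0220 25.9026] v=[-1.1841 0.7991 0.8234 1.3035]
Step 5: x=[5.0229 13.5400 18.2302 25.9329] v=[3.6911 -5.6170 6.0410 0.1513]
Step 6: x=[6.3202 11.8043 19.9204 25.8269] v=[6.4865 -8.6785 8.4510 -0.5298]
Max displacement = 2.6634

Answer: 2.6634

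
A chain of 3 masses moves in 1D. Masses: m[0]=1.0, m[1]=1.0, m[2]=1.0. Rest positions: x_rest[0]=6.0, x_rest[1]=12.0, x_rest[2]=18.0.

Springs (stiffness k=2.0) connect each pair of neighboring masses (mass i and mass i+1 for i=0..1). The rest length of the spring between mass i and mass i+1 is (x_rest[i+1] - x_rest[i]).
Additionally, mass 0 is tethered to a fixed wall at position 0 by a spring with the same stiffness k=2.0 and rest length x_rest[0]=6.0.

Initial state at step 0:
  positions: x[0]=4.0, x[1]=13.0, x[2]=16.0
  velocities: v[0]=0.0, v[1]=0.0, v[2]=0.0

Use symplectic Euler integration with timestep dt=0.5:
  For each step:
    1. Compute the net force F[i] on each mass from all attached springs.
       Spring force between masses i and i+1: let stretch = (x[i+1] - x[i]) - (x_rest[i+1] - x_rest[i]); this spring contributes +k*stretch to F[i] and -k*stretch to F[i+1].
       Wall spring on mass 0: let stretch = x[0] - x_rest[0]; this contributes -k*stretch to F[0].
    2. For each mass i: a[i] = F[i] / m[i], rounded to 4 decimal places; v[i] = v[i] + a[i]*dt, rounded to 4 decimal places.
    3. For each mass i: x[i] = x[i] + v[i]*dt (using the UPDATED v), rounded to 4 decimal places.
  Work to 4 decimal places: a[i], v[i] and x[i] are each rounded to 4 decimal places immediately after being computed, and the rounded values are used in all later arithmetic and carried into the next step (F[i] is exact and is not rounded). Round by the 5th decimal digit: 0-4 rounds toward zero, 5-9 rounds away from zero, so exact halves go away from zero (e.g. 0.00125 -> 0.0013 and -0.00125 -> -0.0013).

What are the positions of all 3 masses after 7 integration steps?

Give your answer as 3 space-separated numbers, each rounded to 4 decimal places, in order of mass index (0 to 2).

Step 0: x=[4.0000 13.0000 16.0000] v=[0.0000 0.0000 0.0000]
Step 1: x=[6.5000 10.0000 17.5000] v=[5.0000 -6.0000 3.0000]
Step 2: x=[7.5000 9.0000 18.2500] v=[2.0000 -2.0000 1.5000]
Step 3: x=[5.5000 11.8750 17.3750] v=[-4.0000 5.7500 -1.7500]
Step 4: x=[3.9375 14.3125 16.7500] v=[-3.1250 4.8750 -1.2500]
Step 5: x=[5.5938 12.7813 17.9063] v=[3.3125 -3.0625 2.3125]
Step 6: x=[8.0469 10.2188 19.5001] v=[4.9062 -5.1250 3.1875]
Step 7: x=[7.5625 11.2110 19.4532] v=[-0.9688 1.9844 -0.0938]

Answer: 7.5625 11.2110 19.4532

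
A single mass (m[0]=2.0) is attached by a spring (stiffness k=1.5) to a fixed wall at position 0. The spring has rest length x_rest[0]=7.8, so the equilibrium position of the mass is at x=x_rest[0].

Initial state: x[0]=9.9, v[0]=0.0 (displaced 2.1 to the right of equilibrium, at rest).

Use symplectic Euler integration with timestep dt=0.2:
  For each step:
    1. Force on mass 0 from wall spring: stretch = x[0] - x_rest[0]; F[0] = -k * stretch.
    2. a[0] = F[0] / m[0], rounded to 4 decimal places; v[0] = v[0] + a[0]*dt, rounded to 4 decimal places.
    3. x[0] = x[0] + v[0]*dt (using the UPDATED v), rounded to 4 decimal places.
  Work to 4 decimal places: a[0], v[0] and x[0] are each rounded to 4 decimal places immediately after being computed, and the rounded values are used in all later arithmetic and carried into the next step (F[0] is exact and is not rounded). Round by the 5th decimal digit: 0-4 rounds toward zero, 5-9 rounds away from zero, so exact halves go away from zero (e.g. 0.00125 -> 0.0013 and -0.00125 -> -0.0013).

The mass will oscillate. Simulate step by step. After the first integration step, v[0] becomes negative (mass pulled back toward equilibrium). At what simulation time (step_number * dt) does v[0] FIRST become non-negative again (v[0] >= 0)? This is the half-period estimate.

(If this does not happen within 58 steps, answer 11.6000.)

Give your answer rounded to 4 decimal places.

Answer: 3.8000

Derivation:
Step 0: x=[9.9000] v=[0.0000]
Step 1: x=[9.8370] v=[-0.3150]
Step 2: x=[9.7129] v=[-0.6206]
Step 3: x=[9.5314] v=[-0.9075]
Step 4: x=[9.2980] v=[-1.1672]
Step 5: x=[9.0196] v=[-1.3919]
Step 6: x=[8.7046] v=[-1.5748]
Step 7: x=[8.3625] v=[-1.7105]
Step 8: x=[8.0035] v=[-1.7949]
Step 9: x=[7.6384] v=[-1.8254]
Step 10: x=[7.2782] v=[-1.8012]
Step 11: x=[6.9336] v=[-1.7229]
Step 12: x=[6.6150] v=[-1.5929]
Step 13: x=[6.3320] v=[-1.4151]
Step 14: x=[6.0930] v=[-1.1949]
Step 15: x=[5.9052] v=[-0.9388]
Step 16: x=[5.7743] v=[-0.6546]
Step 17: x=[5.7042] v=[-0.3507]
Step 18: x=[5.6969] v=[-0.0363]
Step 19: x=[5.7527] v=[0.2792]
First v>=0 after going negative at step 19, time=3.8000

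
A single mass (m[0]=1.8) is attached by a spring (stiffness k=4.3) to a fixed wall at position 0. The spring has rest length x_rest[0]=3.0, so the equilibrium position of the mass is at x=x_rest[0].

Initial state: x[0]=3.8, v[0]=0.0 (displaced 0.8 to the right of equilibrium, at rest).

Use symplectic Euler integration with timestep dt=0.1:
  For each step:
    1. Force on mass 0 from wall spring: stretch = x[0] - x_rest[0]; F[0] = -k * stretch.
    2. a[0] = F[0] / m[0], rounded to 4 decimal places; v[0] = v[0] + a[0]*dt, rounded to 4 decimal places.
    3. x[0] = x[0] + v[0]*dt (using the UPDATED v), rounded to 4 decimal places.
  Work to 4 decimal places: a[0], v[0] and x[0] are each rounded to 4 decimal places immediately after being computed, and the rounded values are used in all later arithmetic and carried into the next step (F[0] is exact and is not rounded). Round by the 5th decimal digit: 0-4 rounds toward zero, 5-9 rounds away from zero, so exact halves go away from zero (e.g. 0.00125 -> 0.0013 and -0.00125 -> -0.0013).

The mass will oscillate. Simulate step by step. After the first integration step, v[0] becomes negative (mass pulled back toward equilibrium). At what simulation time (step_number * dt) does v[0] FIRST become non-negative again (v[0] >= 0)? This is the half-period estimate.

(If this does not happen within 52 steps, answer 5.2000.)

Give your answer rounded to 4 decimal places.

Answer: 2.1000

Derivation:
Step 0: x=[3.8000] v=[0.0000]
Step 1: x=[3.7809] v=[-0.1911]
Step 2: x=[3.7431] v=[-0.3777]
Step 3: x=[3.6876] v=[-0.5552]
Step 4: x=[3.6157] v=[-0.7195]
Step 5: x=[3.5290] v=[-0.8666]
Step 6: x=[3.4297] v=[-0.9930]
Step 7: x=[3.3201] v=[-1.0957]
Step 8: x=[3.2029] v=[-1.1722]
Step 9: x=[3.0808] v=[-1.2207]
Step 10: x=[2.9568] v=[-1.2400]
Step 11: x=[2.8338] v=[-1.2297]
Step 12: x=[2.7148] v=[-1.1900]
Step 13: x=[2.6026] v=[-1.1219]
Step 14: x=[2.4999] v=[-1.0270]
Step 15: x=[2.4092] v=[-0.9075]
Step 16: x=[2.3326] v=[-0.7664]
Step 17: x=[2.2719] v=[-0.6070]
Step 18: x=[2.2286] v=[-0.4331]
Step 19: x=[2.2037] v=[-0.2488]
Step 20: x=[2.1978] v=[-0.0586]
Step 21: x=[2.2111] v=[0.1330]
First v>=0 after going negative at step 21, time=2.1000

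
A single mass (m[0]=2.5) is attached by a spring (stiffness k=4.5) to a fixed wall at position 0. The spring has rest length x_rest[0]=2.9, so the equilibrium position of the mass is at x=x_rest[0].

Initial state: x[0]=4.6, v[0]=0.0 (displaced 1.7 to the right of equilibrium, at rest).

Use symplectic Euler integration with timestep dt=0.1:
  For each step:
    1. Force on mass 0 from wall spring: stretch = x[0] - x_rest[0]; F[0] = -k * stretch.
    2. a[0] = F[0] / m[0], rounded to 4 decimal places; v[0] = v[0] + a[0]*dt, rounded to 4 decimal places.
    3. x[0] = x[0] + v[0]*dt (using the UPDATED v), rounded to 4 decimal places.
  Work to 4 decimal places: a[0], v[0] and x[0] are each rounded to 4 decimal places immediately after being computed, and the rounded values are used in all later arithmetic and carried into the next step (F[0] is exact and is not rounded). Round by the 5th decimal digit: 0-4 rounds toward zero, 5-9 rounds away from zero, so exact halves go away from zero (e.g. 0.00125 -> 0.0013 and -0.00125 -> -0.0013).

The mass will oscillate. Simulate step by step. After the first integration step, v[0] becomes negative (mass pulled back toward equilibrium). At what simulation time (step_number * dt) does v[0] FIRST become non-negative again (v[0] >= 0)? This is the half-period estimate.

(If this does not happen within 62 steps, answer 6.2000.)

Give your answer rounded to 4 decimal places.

Step 0: x=[4.6000] v=[0.0000]
Step 1: x=[4.5694] v=[-0.3060]
Step 2: x=[4.5088] v=[-0.6065]
Step 3: x=[4.4192] v=[-0.8961]
Step 4: x=[4.3022] v=[-1.1696]
Step 5: x=[4.1600] v=[-1.4220]
Step 6: x=[3.9951] v=[-1.6488]
Step 7: x=[3.8105] v=[-1.8459]
Step 8: x=[3.6095] v=[-2.0098]
Step 9: x=[3.3958] v=[-2.1375]
Step 10: x=[3.1731] v=[-2.2267]
Step 11: x=[2.9455] v=[-2.2759]
Step 12: x=[2.7171] v=[-2.2841]
Step 13: x=[2.4920] v=[-2.2512]
Step 14: x=[2.2742] v=[-2.1778]
Step 15: x=[2.0677] v=[-2.0652]
Step 16: x=[1.8762] v=[-1.9154]
Step 17: x=[1.7031] v=[-1.7311]
Step 18: x=[1.5515] v=[-1.5157]
Step 19: x=[1.4242] v=[-1.2730]
Step 20: x=[1.3235] v=[-1.0074]
Step 21: x=[1.2511] v=[-0.7236]
Step 22: x=[1.2084] v=[-0.4268]
Step 23: x=[1.1962] v=[-0.1223]
Step 24: x=[1.2146] v=[0.1844]
First v>=0 after going negative at step 24, time=2.4000

Answer: 2.4000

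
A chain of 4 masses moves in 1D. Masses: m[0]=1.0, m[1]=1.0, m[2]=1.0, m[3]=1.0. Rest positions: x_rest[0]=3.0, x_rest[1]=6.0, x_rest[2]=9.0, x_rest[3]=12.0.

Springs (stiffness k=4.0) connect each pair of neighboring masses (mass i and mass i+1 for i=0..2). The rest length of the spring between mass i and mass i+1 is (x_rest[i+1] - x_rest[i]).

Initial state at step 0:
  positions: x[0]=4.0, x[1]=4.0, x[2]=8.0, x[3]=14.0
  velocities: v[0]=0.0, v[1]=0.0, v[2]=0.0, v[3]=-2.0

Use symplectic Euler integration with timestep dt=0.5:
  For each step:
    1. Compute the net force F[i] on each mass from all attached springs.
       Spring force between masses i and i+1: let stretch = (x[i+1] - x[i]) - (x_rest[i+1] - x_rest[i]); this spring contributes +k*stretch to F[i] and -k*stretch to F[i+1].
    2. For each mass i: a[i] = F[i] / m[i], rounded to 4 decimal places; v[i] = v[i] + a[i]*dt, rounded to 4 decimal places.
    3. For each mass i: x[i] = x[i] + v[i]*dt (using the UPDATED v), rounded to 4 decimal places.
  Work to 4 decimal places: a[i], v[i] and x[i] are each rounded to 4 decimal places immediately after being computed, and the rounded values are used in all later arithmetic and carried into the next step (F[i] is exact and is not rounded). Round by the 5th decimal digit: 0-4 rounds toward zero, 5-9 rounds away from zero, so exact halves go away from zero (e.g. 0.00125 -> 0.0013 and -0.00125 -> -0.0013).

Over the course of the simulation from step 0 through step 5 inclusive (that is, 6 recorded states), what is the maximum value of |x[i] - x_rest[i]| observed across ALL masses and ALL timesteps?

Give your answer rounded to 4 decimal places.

Step 0: x=[4.0000 4.0000 8.0000 14.0000] v=[0.0000 0.0000 0.0000 -2.0000]
Step 1: x=[1.0000 8.0000 10.0000 10.0000] v=[-6.0000 8.0000 4.0000 -8.0000]
Step 2: x=[2.0000 7.0000 10.0000 9.0000] v=[2.0000 -2.0000 0.0000 -2.0000]
Step 3: x=[5.0000 4.0000 6.0000 12.0000] v=[6.0000 -6.0000 -8.0000 6.0000]
Step 4: x=[4.0000 4.0000 6.0000 12.0000] v=[-2.0000 0.0000 0.0000 0.0000]
Step 5: x=[0.0000 6.0000 10.0000 9.0000] v=[-8.0000 4.0000 8.0000 -6.0000]
Max displacement = 3.0000

Answer: 3.0000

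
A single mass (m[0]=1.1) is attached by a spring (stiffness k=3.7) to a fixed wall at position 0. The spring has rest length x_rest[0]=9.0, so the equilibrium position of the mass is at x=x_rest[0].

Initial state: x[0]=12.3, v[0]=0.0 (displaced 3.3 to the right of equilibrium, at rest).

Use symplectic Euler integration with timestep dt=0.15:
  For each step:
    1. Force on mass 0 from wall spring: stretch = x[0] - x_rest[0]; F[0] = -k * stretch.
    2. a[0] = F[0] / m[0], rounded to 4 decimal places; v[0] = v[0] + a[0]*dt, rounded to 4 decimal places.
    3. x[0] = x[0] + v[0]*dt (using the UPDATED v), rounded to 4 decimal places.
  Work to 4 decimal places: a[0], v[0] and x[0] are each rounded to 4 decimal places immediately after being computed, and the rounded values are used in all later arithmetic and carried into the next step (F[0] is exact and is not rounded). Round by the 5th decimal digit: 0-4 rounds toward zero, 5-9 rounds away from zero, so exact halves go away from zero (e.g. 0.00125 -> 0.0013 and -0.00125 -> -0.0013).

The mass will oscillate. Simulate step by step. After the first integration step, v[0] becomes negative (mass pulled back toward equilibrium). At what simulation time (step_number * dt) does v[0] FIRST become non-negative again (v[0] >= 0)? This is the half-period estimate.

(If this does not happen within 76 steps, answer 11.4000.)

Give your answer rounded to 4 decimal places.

Step 0: x=[12.3000] v=[0.0000]
Step 1: x=[12.0503] v=[-1.6650]
Step 2: x=[11.5697] v=[-3.2040]
Step 3: x=[10.8946] v=[-4.5005]
Step 4: x=[10.0761] v=[-5.4564]
Step 5: x=[9.1762] v=[-5.9993]
Step 6: x=[8.2630] v=[-6.0882]
Step 7: x=[7.4055] v=[-5.7164]
Step 8: x=[6.6687] v=[-4.9119]
Step 9: x=[6.1083] v=[-3.7357]
Step 10: x=[5.7668] v=[-2.2767]
Step 11: x=[5.6700] v=[-0.6454]
Step 12: x=[5.8252] v=[1.0347]
First v>=0 after going negative at step 12, time=1.8000

Answer: 1.8000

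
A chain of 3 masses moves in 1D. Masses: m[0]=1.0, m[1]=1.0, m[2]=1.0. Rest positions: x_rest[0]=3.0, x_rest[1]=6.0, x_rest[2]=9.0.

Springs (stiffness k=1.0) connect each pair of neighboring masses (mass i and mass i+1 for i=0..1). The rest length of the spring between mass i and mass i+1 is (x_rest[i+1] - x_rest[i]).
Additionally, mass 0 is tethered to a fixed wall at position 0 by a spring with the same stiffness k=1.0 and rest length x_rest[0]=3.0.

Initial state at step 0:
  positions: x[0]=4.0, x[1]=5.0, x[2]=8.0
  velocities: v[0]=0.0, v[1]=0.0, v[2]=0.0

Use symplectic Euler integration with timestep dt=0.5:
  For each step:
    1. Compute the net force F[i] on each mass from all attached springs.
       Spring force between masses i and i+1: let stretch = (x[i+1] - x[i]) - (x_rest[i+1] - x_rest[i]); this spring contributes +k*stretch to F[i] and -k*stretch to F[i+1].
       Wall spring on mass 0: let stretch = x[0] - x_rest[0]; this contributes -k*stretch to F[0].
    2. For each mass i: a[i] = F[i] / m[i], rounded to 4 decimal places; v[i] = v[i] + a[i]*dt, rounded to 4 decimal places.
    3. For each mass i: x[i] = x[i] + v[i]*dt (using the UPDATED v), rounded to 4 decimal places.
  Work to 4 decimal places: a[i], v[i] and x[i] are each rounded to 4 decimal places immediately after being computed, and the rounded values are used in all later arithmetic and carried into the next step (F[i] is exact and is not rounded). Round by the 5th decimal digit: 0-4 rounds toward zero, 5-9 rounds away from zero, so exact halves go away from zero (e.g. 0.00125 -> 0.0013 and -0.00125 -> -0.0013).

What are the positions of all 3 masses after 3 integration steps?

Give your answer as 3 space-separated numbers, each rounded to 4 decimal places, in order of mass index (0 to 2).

Answer: 1.6406 6.1875 8.4844

Derivation:
Step 0: x=[4.0000 5.0000 8.0000] v=[0.0000 0.0000 0.0000]
Step 1: x=[3.2500 5.5000 8.0000] v=[-1.5000 1.0000 0.0000]
Step 2: x=[2.2500 6.0625 8.1250] v=[-2.0000 1.1250 0.2500]
Step 3: x=[1.6406 6.1875 8.4844] v=[-1.2188 0.2500 0.7188]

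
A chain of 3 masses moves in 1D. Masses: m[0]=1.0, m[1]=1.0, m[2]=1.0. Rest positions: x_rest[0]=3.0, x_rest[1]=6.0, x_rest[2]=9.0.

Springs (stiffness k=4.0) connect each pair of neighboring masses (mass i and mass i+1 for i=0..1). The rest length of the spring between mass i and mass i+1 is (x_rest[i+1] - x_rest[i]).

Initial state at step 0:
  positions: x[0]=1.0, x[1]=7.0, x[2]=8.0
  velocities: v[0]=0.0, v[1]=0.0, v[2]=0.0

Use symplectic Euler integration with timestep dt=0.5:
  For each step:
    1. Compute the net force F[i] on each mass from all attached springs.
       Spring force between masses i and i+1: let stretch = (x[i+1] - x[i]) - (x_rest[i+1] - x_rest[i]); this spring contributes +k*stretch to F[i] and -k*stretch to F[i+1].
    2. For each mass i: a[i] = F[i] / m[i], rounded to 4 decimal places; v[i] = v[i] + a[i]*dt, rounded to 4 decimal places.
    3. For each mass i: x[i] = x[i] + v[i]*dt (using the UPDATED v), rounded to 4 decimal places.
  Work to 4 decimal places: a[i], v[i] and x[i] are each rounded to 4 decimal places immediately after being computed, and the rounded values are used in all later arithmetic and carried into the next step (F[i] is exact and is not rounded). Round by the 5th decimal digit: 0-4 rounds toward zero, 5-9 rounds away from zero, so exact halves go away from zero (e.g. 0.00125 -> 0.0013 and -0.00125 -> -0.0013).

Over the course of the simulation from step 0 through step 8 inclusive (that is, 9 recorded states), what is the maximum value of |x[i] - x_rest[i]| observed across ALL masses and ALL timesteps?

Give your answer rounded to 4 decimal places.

Answer: 4.0000

Derivation:
Step 0: x=[1.0000 7.0000 8.0000] v=[0.0000 0.0000 0.0000]
Step 1: x=[4.0000 2.0000 10.0000] v=[6.0000 -10.0000 4.0000]
Step 2: x=[2.0000 7.0000 7.0000] v=[-4.0000 10.0000 -6.0000]
Step 3: x=[2.0000 7.0000 7.0000] v=[0.0000 0.0000 0.0000]
Step 4: x=[4.0000 2.0000 10.0000] v=[4.0000 -10.0000 6.0000]
Step 5: x=[1.0000 7.0000 8.0000] v=[-6.0000 10.0000 -4.0000]
Step 6: x=[1.0000 7.0000 8.0000] v=[0.0000 0.0000 0.0000]
Step 7: x=[4.0000 2.0000 10.0000] v=[6.0000 -10.0000 4.0000]
Step 8: x=[2.0000 7.0000 7.0000] v=[-4.0000 10.0000 -6.0000]
Max displacement = 4.0000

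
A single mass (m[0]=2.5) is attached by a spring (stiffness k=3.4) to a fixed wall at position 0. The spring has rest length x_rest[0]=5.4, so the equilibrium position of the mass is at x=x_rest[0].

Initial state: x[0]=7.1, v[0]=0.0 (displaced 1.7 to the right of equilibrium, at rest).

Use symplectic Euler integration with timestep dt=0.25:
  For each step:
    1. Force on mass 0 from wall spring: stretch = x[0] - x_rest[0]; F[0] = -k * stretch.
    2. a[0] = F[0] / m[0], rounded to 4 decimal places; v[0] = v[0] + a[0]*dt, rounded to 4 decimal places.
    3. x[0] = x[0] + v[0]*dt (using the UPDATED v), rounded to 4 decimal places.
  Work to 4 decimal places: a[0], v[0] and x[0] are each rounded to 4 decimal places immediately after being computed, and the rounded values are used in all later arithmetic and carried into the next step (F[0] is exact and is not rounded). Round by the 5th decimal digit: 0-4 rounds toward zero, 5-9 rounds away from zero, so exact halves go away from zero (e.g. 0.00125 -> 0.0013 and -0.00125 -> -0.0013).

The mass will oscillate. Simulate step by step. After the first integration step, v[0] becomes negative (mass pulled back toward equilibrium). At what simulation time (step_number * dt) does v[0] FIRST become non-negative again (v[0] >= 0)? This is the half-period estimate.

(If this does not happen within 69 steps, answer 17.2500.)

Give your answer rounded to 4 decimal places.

Answer: 2.7500

Derivation:
Step 0: x=[7.1000] v=[0.0000]
Step 1: x=[6.9555] v=[-0.5780]
Step 2: x=[6.6788] v=[-1.1069]
Step 3: x=[6.2934] v=[-1.5417]
Step 4: x=[5.8320] v=[-1.8455]
Step 5: x=[5.3339] v=[-1.9924]
Step 6: x=[4.8414] v=[-1.9699]
Step 7: x=[4.3964] v=[-1.7800]
Step 8: x=[4.0367] v=[-1.4388]
Step 9: x=[3.7929] v=[-0.9753]
Step 10: x=[3.6857] v=[-0.4289]
Step 11: x=[3.7242] v=[0.1540]
First v>=0 after going negative at step 11, time=2.7500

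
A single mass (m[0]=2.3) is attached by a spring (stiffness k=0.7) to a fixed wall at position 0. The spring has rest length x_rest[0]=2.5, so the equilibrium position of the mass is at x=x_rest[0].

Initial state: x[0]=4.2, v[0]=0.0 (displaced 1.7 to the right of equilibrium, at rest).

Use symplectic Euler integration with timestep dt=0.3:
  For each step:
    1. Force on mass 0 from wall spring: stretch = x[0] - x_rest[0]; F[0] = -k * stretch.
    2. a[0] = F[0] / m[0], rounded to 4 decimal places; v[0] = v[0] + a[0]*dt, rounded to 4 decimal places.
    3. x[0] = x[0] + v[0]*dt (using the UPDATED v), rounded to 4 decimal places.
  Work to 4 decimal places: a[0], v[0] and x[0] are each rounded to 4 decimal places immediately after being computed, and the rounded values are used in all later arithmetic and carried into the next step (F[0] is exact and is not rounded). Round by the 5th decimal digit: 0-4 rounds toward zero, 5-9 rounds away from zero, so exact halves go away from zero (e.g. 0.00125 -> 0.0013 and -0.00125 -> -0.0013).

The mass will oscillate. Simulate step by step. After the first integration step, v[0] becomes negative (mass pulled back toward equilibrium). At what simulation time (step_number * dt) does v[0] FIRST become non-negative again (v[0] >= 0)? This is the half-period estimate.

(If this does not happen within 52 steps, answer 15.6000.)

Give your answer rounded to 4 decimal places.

Answer: 5.7000

Derivation:
Step 0: x=[4.2000] v=[0.0000]
Step 1: x=[4.1534] v=[-0.1552]
Step 2: x=[4.0615] v=[-0.3062]
Step 3: x=[3.9269] v=[-0.4488]
Step 4: x=[3.7532] v=[-0.5791]
Step 5: x=[3.5452] v=[-0.6935]
Step 6: x=[3.3085] v=[-0.7889]
Step 7: x=[3.0497] v=[-0.8627]
Step 8: x=[2.7758] v=[-0.9129]
Step 9: x=[2.4944] v=[-0.9381]
Step 10: x=[2.2131] v=[-0.9376]
Step 11: x=[1.9397] v=[-0.9114]
Step 12: x=[1.6816] v=[-0.8603]
Step 13: x=[1.4459] v=[-0.7856]
Step 14: x=[1.2391] v=[-0.6894]
Step 15: x=[1.0668] v=[-0.5743]
Step 16: x=[0.9338] v=[-0.4434]
Step 17: x=[0.8437] v=[-0.3004]
Step 18: x=[0.7989] v=[-0.1492]
Step 19: x=[0.8007] v=[0.0061]
First v>=0 after going negative at step 19, time=5.7000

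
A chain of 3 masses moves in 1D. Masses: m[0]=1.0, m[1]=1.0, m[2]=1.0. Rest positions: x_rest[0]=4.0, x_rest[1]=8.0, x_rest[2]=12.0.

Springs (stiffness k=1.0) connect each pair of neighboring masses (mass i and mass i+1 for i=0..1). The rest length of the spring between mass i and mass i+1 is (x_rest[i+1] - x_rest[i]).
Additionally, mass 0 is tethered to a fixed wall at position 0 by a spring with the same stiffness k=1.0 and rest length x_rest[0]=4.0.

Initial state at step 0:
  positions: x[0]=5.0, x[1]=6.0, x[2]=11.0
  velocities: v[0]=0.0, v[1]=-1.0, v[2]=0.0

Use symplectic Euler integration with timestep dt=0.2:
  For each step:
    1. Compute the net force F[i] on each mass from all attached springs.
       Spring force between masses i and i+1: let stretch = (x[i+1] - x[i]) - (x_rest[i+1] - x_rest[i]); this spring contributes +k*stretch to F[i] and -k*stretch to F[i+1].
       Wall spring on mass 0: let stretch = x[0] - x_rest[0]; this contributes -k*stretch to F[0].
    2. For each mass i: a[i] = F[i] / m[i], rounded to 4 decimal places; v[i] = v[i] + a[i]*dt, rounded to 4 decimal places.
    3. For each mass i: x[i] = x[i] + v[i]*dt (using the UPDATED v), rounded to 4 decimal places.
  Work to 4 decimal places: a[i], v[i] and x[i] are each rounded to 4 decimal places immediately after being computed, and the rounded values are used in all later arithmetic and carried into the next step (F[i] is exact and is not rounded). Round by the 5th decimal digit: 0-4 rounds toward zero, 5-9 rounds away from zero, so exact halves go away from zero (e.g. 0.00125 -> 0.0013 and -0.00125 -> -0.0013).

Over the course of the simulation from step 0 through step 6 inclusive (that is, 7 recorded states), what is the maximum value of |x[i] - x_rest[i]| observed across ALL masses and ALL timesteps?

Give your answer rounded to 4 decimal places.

Step 0: x=[5.0000 6.0000 11.0000] v=[0.0000 -1.0000 0.0000]
Step 1: x=[4.8400 5.9600 10.9600] v=[-0.8000 -0.2000 -0.2000]
Step 2: x=[4.5312 6.0752 10.8800] v=[-1.5440 0.5760 -0.4000]
Step 3: x=[4.1029 6.3208 10.7678] v=[-2.1414 1.2282 -0.5610]
Step 4: x=[3.5992 6.6556 10.6377] v=[-2.5184 1.6740 -0.6504]
Step 5: x=[3.0738 7.0274 10.5083] v=[-2.6270 1.8591 -0.6468]
Step 6: x=[2.5836 7.3803 10.3997] v=[-2.4510 1.7646 -0.5430]
Max displacement = 2.0400

Answer: 2.0400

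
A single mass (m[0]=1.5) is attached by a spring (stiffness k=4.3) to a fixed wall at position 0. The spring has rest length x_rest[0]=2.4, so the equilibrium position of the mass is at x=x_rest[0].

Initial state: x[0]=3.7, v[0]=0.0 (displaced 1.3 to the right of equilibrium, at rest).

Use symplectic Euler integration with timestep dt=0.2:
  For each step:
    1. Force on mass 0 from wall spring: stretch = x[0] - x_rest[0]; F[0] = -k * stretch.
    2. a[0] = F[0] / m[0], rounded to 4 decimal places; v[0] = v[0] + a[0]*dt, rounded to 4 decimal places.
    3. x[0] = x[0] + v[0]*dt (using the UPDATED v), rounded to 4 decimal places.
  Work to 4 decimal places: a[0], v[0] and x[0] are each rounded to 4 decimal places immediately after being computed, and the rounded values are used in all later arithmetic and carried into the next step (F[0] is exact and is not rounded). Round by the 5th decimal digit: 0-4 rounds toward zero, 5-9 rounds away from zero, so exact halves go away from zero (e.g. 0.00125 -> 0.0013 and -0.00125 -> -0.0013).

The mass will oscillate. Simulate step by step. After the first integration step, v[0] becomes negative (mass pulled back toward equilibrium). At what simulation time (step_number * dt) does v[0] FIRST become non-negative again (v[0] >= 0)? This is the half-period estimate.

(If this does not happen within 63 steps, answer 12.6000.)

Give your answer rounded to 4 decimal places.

Answer: 2.0000

Derivation:
Step 0: x=[3.7000] v=[0.0000]
Step 1: x=[3.5509] v=[-0.7453]
Step 2: x=[3.2699] v=[-1.4051]
Step 3: x=[2.8891] v=[-1.9038]
Step 4: x=[2.4523] v=[-2.1842]
Step 5: x=[2.0095] v=[-2.2142]
Step 6: x=[1.6114] v=[-1.9903]
Step 7: x=[1.3038] v=[-1.5382]
Step 8: x=[1.1219] v=[-0.9097]
Step 9: x=[1.0865] v=[-0.1769]
Step 10: x=[1.2017] v=[0.5762]
First v>=0 after going negative at step 10, time=2.0000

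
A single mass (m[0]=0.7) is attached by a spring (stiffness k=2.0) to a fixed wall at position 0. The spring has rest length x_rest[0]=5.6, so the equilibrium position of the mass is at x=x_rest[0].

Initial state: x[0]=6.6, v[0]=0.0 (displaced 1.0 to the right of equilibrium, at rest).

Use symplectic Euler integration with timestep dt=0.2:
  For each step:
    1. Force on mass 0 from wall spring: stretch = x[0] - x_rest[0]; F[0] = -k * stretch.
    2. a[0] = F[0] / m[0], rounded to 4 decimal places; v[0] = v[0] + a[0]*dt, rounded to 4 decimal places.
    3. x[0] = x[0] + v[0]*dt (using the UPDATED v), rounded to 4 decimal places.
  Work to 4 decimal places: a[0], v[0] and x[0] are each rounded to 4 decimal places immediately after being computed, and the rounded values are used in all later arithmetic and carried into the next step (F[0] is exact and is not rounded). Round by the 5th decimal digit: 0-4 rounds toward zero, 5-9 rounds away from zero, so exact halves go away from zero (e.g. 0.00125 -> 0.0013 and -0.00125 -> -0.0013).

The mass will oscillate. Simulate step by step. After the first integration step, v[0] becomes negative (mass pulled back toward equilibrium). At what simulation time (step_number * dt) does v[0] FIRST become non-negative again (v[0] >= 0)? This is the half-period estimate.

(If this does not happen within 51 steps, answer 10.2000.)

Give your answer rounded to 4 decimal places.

Answer: 2.0000

Derivation:
Step 0: x=[6.6000] v=[0.0000]
Step 1: x=[6.4857] v=[-0.5714]
Step 2: x=[6.2702] v=[-1.0775]
Step 3: x=[5.9781] v=[-1.4605]
Step 4: x=[5.6428] v=[-1.6766]
Step 5: x=[5.3026] v=[-1.7011]
Step 6: x=[4.9964] v=[-1.5312]
Step 7: x=[4.7591] v=[-1.1863]
Step 8: x=[4.6179] v=[-0.7058]
Step 9: x=[4.5890] v=[-0.1446]
Step 10: x=[4.6756] v=[0.4331]
First v>=0 after going negative at step 10, time=2.0000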